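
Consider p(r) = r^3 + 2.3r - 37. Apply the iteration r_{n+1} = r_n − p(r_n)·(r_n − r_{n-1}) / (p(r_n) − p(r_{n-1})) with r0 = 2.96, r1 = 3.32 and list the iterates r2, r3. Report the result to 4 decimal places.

p(2.96) = -4.257664, p(3.32) = 7.230368
r2 = 3.320000 − 7.230368·(3.320000 − 2.960000) / (7.230368 − (-4.257664)) = 3.320000 − (2.602932)/(11.488032) = 3.093422
p(3.093422) = -0.283363
r3 = 3.093422 − (-0.283363)·(3.093422 − 3.320000) / (-0.283363 − 7.230368) = 3.093422 − (0.064204)/(-7.513731) = 3.101967

3.0934, 3.1020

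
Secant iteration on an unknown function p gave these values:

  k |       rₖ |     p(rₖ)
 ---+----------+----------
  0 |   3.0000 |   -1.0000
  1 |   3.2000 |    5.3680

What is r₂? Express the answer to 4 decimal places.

r₂ = 3.2000 − 5.3680·(3.2000 − 3.0000) / (5.3680 − (-1.0000))
   = 3.2000 − (1.073600)/(6.368000) = 3.031407

3.0314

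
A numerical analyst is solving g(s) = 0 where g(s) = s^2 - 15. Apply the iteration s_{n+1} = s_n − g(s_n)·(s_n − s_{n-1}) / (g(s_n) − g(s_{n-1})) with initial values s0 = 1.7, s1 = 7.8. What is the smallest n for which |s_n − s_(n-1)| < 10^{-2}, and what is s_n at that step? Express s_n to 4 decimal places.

g(1.7) = -12.110000, g(7.8) = 45.840000
s2 = 7.800000 − 45.840000·(6.100000)/(57.950000) = 2.974737;  |Δ| = 4.825263
g(2.974737) = -6.150941
s3 = 2.974737 − (-6.150941)·(-4.825263)/(-51.990941) = 3.545604;  |Δ| = 0.570867
g(3.545604) = -2.428694
s4 = 3.545604 − (-2.428694)·(0.570867)/(3.722247) = 3.918083;  |Δ| = 0.372480
g(3.918083) = 0.351377
s5 = 3.918083 − 0.351377·(0.372480)/(2.780071) = 3.871005;  |Δ| = 0.047078
g(3.871005) = -0.015319
s6 = 3.871005 − (-0.015319)·(-0.047078)/(-0.366697) = 3.872972;  |Δ| = 0.001967
|s6 − s5| = 0.001967 < 10^{-2}

n = 6, s_n = 3.8730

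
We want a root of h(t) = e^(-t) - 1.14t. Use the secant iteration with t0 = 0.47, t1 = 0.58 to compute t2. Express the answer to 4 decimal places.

h(0.47) = 0.089202, h(0.58) = -0.101302
t2 = 0.580000 − (-0.101302)·(0.580000 − 0.470000) / (-0.101302 − 0.089202) = 0.580000 − (-0.011143)/(-0.190504) = 0.521507

0.5215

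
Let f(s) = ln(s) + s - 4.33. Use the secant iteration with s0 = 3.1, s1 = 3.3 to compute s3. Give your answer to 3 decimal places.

f(3.1) = -0.09860, f(3.3) = 0.16392
s2 = 3.30000 − 0.16392·(3.30000 − 3.10000) / (0.16392 − (-0.09860)) = 3.30000 − (0.03278)/(0.26252) = 3.17512
f(3.17512) = 0.00046
s3 = 3.17512 − 0.00046·(3.17512 − 3.30000) / (0.00046 − 0.16392) = 3.17512 − (-0.00006)/(-0.16346) = 3.17476

3.175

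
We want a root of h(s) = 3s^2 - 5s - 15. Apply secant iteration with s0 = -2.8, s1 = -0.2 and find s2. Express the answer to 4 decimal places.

h(-2.8) = 22.520000, h(-0.2) = -13.880000
s2 = -0.200000 − (-13.880000)·(-0.200000 − (-2.800000)) / (-13.880000 − 22.520000) = -0.200000 − (-36.088000)/(-36.400000) = -1.191429

-1.1914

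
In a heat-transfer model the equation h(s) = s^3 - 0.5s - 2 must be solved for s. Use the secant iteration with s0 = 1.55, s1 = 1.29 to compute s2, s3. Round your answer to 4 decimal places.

h(1.55) = 0.948875, h(1.29) = -0.498311
s2 = 1.290000 − (-0.498311)·(1.290000 − 1.550000) / (-0.498311 − 0.948875) = 1.290000 − (0.129561)/(-1.447186) = 1.379526
h(1.379526) = -0.064398
s3 = 1.379526 − (-0.064398)·(1.379526 − 1.290000) / (-0.064398 − (-0.498311)) = 1.379526 − (-0.005765)/(0.433913) = 1.392813

1.3795, 1.3928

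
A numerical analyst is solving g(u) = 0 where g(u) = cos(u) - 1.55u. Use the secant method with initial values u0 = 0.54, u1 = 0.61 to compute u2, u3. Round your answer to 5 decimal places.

0.54989, 0.55001

g(0.54) = 0.0207087, g(0.61) = -0.1258520
u2 = 0.6100000 − (-0.1258520)·(0.6100000 − 0.5400000) / (-0.1258520 − 0.0207087) = 0.6100000 − (-0.0088096)/(-0.1465607) = 0.5498908
g(0.5498908) = 0.0002508
u3 = 0.5498908 − 0.0002508·(0.5498908 − 0.6100000) / (0.0002508 − (-0.1258520)) = 0.5498908 − (-0.0000151)/(0.1261028) = 0.5500104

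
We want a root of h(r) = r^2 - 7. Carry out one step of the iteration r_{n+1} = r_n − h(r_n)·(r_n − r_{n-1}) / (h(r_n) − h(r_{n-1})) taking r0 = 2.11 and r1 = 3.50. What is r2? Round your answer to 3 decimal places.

h(2.11) = -2.54790, h(3.50) = 5.25000
r2 = 3.50000 − 5.25000·(3.50000 − 2.11000) / (5.25000 − (-2.54790)) = 3.50000 − (7.29750)/(7.79790) = 2.56417

2.564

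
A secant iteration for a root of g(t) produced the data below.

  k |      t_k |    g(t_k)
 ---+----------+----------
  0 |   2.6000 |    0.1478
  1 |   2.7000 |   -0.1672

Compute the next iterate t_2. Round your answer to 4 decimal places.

2.6469

t_2 = 2.7000 − (-0.1672)·(2.7000 − 2.6000) / (-0.1672 − 0.1478)
   = 2.7000 − (-0.016720)/(-0.315000) = 2.646921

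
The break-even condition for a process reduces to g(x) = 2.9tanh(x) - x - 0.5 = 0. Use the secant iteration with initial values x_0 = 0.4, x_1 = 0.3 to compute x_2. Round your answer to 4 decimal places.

0.2715

g(0.4) = 0.201852, g(0.3) = 0.044807
x_2 = 0.300000 − 0.044807·(0.300000 − 0.400000) / (0.044807 − 0.201852) = 0.300000 − (-0.004481)/(-0.157045) = 0.271469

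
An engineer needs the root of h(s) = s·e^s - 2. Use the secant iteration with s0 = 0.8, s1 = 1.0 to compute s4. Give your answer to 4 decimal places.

0.8526

h(0.8) = -0.219567, h(1.0) = 0.718282
s2 = 1.000000 − 0.718282·(1.000000 − 0.800000) / (0.718282 − (-0.219567)) = 1.000000 − (0.143656)/(0.937849) = 0.846824
h(0.846824) = -0.025015
s3 = 0.846824 − (-0.025015)·(0.846824 − 1.000000) / (-0.025015 − 0.718282) = 0.846824 − (0.003832)/(-0.743297) = 0.851979
h(0.851979) = -0.002723
s4 = 0.851979 − (-0.002723)·(0.851979 − 0.846824) / (-0.002723 − (-0.025015)) = 0.851979 − (-0.000014)/(0.022292) = 0.852608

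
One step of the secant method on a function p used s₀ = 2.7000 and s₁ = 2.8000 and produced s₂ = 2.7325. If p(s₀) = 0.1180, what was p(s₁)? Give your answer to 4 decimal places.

The secant line through (2.7000, 0.1180) and (2.8000, p(s₁)) crosses zero at s₂ = 2.7325.
So (2.7000, 0.1180), (2.8000, p(s₁)), (2.7325, 0) are collinear:
p(s₁) = 0.1180 · (2.8000 − 2.7325) / (2.7000 − 2.7325) = 0.1180 · (0.067500)/(-0.032500) = -0.245077

-0.2451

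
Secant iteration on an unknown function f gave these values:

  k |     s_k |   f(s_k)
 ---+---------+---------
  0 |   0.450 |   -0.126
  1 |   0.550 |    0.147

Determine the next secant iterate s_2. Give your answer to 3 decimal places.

0.496

s_2 = 0.550 − 0.147·(0.550 − 0.450) / (0.147 − (-0.126))
   = 0.550 − (0.01470)/(0.27300) = 0.49615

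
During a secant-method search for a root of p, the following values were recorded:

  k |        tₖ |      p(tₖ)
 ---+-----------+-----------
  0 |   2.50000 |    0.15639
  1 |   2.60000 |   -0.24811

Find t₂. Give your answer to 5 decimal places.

t₂ = 2.60000 − (-0.24811)·(2.60000 − 2.50000) / (-0.24811 − 0.15639)
   = 2.60000 − (-0.0248110)/(-0.4045000) = 2.5386625

2.53866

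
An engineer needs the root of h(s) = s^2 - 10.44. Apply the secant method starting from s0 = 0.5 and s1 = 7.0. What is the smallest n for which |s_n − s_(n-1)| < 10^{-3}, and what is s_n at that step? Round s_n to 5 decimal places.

h(0.5) = -10.1900000, h(7.0) = 38.5600000
s2 = 7.0000000 − 38.5600000·(6.5000000)/(48.7500000) = 1.8586667;  |Δ| = 5.1413333
h(1.8586667) = -6.9853582
s3 = 1.8586667 − (-6.9853582)·(-5.1413333)/(-45.5453582) = 2.6472005;  |Δ| = 0.7885338
h(2.6472005) = -3.4323296
s4 = 2.6472005 − (-3.4323296)·(0.7885338)/(3.5530286) = 3.4089472;  |Δ| = 0.7617467
h(3.4089472) = 1.1809212
s5 = 3.4089472 − 1.1809212·(0.7617467)/(4.6132508) = 3.2139518;  |Δ| = 0.1949954
h(3.2139518) = -0.1105139
s6 = 3.2139518 − (-0.1105139)·(-0.1949954)/(-1.2914351) = 3.2306384;  |Δ| = 0.0166866
h(3.2306384) = -0.0029754
s7 = 3.2306384 − (-0.0029754)·(0.0166866)/(0.1075385) = 3.2311001;  |Δ| = 0.0004617
|s7 − s6| = 0.0004617 < 10^{-3}

n = 7, s_n = 3.23110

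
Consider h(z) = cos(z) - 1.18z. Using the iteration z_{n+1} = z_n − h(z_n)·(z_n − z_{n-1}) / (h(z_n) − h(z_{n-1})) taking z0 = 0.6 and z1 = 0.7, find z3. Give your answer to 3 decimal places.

0.666

h(0.6) = 0.11734, h(0.7) = -0.06116
z2 = 0.70000 − (-0.06116)·(0.70000 − 0.60000) / (-0.06116 − 0.11734) = 0.70000 − (-0.00612)/(-0.17849) = 0.66574
h(0.66574) = 0.00089
z3 = 0.66574 − 0.00089·(0.66574 − 0.70000) / (0.00089 − (-0.06116)) = 0.66574 − (-0.00003)/(0.06205) = 0.66623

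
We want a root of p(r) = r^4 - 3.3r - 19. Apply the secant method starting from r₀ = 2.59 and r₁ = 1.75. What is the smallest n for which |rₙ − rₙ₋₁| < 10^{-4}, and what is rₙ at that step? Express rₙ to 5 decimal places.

n = 7, rₙ = 2.26859

p(2.59) = 17.4516056, p(1.75) = -15.3960937
r₂ = 1.7500000 − (-15.3960937)·(-0.8400000)/(-32.8476994) = 2.1437176;  |Δ| = 0.3937176
p(2.1437176) = -4.9554152
r₃ = 2.1437176 − (-4.9554152)·(0.3937176)/(10.4406786) = 2.3305862;  |Δ| = 0.1868685
p(2.3305862) = 2.8116913
r₄ = 2.3305862 − 2.8116913·(0.1868685)/(7.7671065) = 2.2629398;  |Δ| = 0.0676464
p(2.2629398) = -0.2441199
r₅ = 2.2629398 − (-0.2441199)·(-0.0676464)/(-3.0558113) = 2.2683439;  |Δ| = 0.0054041
p(2.2683439) = -0.0105589
r₆ = 2.2683439 − (-0.0105589)·(0.0054041)/(0.2335610) = 2.2685882;  |Δ| = 0.0002443
p(2.2685882) = 0.0000425
r₇ = 2.2685882 − 0.0000425·(0.0002443)/(0.0106015) = 2.2685872;  |Δ| = 0.0000010
|r₇ − r₆| = 0.0000010 < 10^{-4}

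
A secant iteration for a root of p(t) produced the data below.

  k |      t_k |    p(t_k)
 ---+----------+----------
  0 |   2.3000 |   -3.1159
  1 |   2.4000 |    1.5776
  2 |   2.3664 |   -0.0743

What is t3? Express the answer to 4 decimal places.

2.3679

t3 = 2.3664 − (-0.0743)·(2.3664 − 2.4000) / (-0.0743 − 1.5776)
   = 2.3664 − (0.002496)/(-1.651900) = 2.367911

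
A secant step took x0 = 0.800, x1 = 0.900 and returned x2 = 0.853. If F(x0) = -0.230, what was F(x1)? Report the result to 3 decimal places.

0.204

The secant line through (0.800, -0.230) and (0.900, F(x1)) crosses zero at x2 = 0.853.
So (0.800, -0.230), (0.900, F(x1)), (0.853, 0) are collinear:
F(x1) = -0.230 · (0.900 − 0.853) / (0.800 − 0.853) = -0.230 · (0.04700)/(-0.05300) = 0.20396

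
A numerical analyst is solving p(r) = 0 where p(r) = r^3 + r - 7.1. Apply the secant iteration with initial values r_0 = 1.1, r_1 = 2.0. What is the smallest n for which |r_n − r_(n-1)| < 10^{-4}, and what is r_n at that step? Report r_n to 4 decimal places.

p(1.1) = -4.669000, p(2.0) = 2.900000
r_2 = 2.000000 − 2.900000·(0.900000)/(7.569000) = 1.655172;  |Δ| = 0.344828
p(1.655172) = -0.910324
r_3 = 1.655172 − (-0.910324)·(-0.344828)/(-3.810324) = 1.737555;  |Δ| = 0.082383
p(1.737555) = -0.116596
r_4 = 1.737555 − (-0.116596)·(0.082383)/(0.793729) = 1.749657;  |Δ| = 0.012102
p(1.749657) = 0.005880
r_5 = 1.749657 − 0.005880·(0.012102)/(0.122476) = 1.749076;  |Δ| = 0.000581
p(1.749076) = -0.000035
r_6 = 1.749076 − (-0.000035)·(-0.000581)/(-0.005915) = 1.749079;  |Δ| = 0.000003
|r_6 − r_5| = 0.000003 < 10^{-4}

n = 6, r_n = 1.7491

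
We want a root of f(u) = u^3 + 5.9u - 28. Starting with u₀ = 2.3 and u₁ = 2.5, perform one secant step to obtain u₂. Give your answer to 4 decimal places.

2.3976

f(2.3) = -2.263000, f(2.5) = 2.375000
u₂ = 2.500000 − 2.375000·(2.500000 − 2.300000) / (2.375000 − (-2.263000)) = 2.500000 − (0.475000)/(4.638000) = 2.397585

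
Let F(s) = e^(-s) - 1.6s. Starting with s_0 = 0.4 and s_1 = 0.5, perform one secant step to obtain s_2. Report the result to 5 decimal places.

0.41355

F(0.4) = 0.0303200, F(0.5) = -0.1934693
s_2 = 0.5000000 − (-0.1934693)·(0.5000000 − 0.4000000) / (-0.1934693 − 0.0303200) = 0.5000000 − (-0.0193469)/(-0.2237894) = 0.4135485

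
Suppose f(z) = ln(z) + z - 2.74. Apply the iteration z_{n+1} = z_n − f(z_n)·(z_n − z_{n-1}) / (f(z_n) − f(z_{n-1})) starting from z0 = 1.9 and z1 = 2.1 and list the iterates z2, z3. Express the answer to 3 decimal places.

f(1.9) = -0.19815, f(2.1) = 0.10194
z2 = 2.10000 − 0.10194·(2.10000 − 1.90000) / (0.10194 − (-0.19815)) = 2.10000 − (0.02039)/(0.30008) = 2.03206
f(2.03206) = 0.00111
z3 = 2.03206 − 0.00111·(2.03206 − 2.10000) / (0.00111 − 0.10194) = 2.03206 − (-0.00008)/(-0.10083) = 2.03131

2.032, 2.031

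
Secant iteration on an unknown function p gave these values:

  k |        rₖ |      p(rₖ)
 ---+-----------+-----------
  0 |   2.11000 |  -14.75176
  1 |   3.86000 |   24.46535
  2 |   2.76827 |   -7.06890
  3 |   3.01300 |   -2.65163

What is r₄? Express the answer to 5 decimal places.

3.15991

r₄ = 3.01300 − (-2.65163)·(3.01300 − 2.76827) / (-2.65163 − (-7.06890))
   = 3.01300 − (-0.6489334)/(4.4172700) = 3.1599083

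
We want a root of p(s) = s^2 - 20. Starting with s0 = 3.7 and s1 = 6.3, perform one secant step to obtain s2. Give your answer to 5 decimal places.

p(3.7) = -6.3100000, p(6.3) = 19.6900000
s2 = 6.3000000 − 19.6900000·(6.3000000 − 3.7000000) / (19.6900000 − (-6.3100000)) = 6.3000000 − (51.1940000)/(26.0000000) = 4.3310000

4.33100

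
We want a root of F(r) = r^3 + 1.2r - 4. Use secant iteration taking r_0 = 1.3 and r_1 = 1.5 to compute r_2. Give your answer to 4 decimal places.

F(1.3) = -0.243000, F(1.5) = 1.175000
r_2 = 1.500000 − 1.175000·(1.500000 − 1.300000) / (1.175000 − (-0.243000)) = 1.500000 − (0.235000)/(1.418000) = 1.334274

1.3343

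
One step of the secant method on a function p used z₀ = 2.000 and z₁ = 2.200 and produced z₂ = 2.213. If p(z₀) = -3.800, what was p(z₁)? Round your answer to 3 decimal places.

The secant line through (2.000, -3.800) and (2.200, p(z₁)) crosses zero at z₂ = 2.213.
So (2.000, -3.800), (2.200, p(z₁)), (2.213, 0) are collinear:
p(z₁) = -3.800 · (2.200 − 2.213) / (2.000 − 2.213) = -3.800 · (-0.01300)/(-0.21300) = -0.23192

-0.232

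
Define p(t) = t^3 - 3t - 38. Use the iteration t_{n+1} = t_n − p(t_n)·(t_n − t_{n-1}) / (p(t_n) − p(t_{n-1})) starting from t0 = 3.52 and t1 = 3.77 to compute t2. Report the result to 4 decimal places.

3.6541

p(3.52) = -4.945792, p(3.77) = 4.272633
t2 = 3.770000 − 4.272633·(3.770000 − 3.520000) / (4.272633 − (-4.945792)) = 3.770000 − (1.068158)/(9.218425) = 3.654128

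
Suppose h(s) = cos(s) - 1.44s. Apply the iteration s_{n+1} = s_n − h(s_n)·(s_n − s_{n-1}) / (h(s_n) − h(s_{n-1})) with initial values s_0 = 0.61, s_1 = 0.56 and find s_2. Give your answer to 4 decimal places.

h(0.61) = -0.058752, h(0.56) = 0.040855
s_2 = 0.560000 − 0.040855·(0.560000 − 0.610000) / (0.040855 − (-0.058752)) = 0.560000 − (-0.002043)/(0.099607) = 0.580508

0.5805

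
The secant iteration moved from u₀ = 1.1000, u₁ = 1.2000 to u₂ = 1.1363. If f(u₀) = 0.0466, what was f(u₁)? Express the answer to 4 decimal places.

-0.0818

The secant line through (1.1000, 0.0466) and (1.2000, f(u₁)) crosses zero at u₂ = 1.1363.
So (1.1000, 0.0466), (1.2000, f(u₁)), (1.1363, 0) are collinear:
f(u₁) = 0.0466 · (1.2000 − 1.1363) / (1.1000 − 1.1363) = 0.0466 · (0.063700)/(-0.036300) = -0.081775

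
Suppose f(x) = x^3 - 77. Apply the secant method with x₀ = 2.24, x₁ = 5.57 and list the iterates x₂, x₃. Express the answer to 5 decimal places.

3.59535, 4.07246

f(2.24) = -65.7605760, f(5.57) = 95.8086930
x₂ = 5.5700000 − 95.8086930·(5.5700000 − 2.2400000) / (95.8086930 − (-65.7605760)) = 5.5700000 − (319.0429477)/(161.5692690) = 3.5953488
f(3.5953488) = -30.5246043
x₃ = 3.5953488 − (-30.5246043)·(3.5953488 − 5.5700000) / (-30.5246043 − 95.8086930) = 3.5953488 − (60.2754460)/(-126.3332973) = 4.0724633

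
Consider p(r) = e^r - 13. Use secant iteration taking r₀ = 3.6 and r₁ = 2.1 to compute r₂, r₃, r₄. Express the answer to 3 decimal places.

2.355, 2.620, 2.559

p(3.6) = 23.59823, p(2.1) = -4.83383
r₂ = 2.10000 − (-4.83383)·(2.10000 − 3.60000) / (-4.83383 − 23.59823) = 2.10000 − (7.25075)/(-28.43206) = 2.35502
p(2.35502) = -2.46166
r₃ = 2.35502 − (-2.46166)·(2.35502 − 2.10000) / (-2.46166 − (-4.83383)) = 2.35502 − (-0.62777)/(2.37217) = 2.61966
p(2.61966) = 0.73106
r₄ = 2.61966 − 0.73106·(2.61966 − 2.35502) / (0.73106 − (-2.46166)) = 2.61966 − (0.19347)/(3.19272) = 2.55906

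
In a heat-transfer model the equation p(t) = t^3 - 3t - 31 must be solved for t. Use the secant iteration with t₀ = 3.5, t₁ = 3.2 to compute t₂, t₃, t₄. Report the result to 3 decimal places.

3.455, 3.459, 3.459

p(3.5) = 1.37500, p(3.2) = -7.83200
t₂ = 3.20000 − (-7.83200)·(3.20000 − 3.50000) / (-7.83200 − 1.37500) = 3.20000 − (2.34960)/(-9.20700) = 3.45520
p(3.45520) = -0.11611
t₃ = 3.45520 − (-0.11611)·(3.45520 − 3.20000) / (-0.11611 − (-7.83200)) = 3.45520 − (-0.02963)/(7.71589) = 3.45904
p(3.45904) = 0.01006
t₄ = 3.45904 − 0.01006·(3.45904 − 3.45520) / (0.01006 − (-0.11611)) = 3.45904 − (0.00004)/(0.12617) = 3.45873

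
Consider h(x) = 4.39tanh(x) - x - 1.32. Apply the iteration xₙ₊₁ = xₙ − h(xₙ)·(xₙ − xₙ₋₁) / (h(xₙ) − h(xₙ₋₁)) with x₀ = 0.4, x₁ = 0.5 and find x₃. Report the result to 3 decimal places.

h(0.4) = -0.05202, h(0.5) = 0.20869
x₂ = 0.50000 − 0.20869·(0.50000 − 0.40000) / (0.20869 − (-0.05202)) = 0.50000 − (0.02087)/(0.26072) = 0.41995
h(0.41995) = 0.00240
x₃ = 0.41995 − 0.00240·(0.41995 − 0.50000) / (0.00240 − 0.20869) = 0.41995 − (-0.00019)/(-0.20629) = 0.41902

0.419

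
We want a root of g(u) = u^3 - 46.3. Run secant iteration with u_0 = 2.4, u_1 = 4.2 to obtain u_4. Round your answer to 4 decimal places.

g(2.4) = -32.476000, g(4.2) = 27.788000
u_2 = 4.200000 − 27.788000·(4.200000 − 2.400000) / (27.788000 − (-32.476000)) = 4.200000 − (50.018400)/(60.264000) = 3.370012
g(3.370012) = -8.026840
u_3 = 3.370012 − (-8.026840)·(3.370012 − 4.200000) / (-8.026840 − 27.788000) = 3.370012 − (6.662181)/(-35.814840) = 3.556029
g(3.556029) = -1.332785
u_4 = 3.556029 − (-1.332785)·(3.556029 − 3.370012) / (-1.332785 − (-8.026840)) = 3.556029 − (-0.247921)/(6.694055) = 3.593065

3.5931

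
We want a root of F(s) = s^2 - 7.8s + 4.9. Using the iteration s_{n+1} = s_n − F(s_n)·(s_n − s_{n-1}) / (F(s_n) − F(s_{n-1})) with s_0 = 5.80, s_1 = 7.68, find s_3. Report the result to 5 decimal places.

F(5.80) = -6.7000000, F(7.68) = 3.9784000
s_2 = 7.6800000 − 3.9784000·(7.6800000 − 5.8000000) / (3.9784000 − (-6.7000000)) = 7.6800000 − (7.4793920)/(10.6784000) = 6.9795775
F(6.9795775) = -0.8262026
s_3 = 6.9795775 − (-0.8262026)·(6.9795775 − 7.6800000) / (-0.8262026 − 3.9784000) = 6.9795775 − (0.5786909)/(-4.8046026) = 7.1000226

7.10002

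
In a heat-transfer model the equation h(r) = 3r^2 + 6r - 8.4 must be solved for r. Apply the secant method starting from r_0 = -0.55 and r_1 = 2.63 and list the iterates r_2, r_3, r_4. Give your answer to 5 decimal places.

h(-0.55) = -10.7925000, h(2.63) = 28.1307000
r_2 = 2.6300000 − 28.1307000·(2.6300000 − (-0.5500000)) / (28.1307000 − (-10.7925000)) = 2.6300000 − (89.4556260)/(38.9232000) = 0.3317402
h(0.3317402) = -6.0794042
r_3 = 0.3317402 − (-6.0794042)·(0.3317402 − 2.6300000) / (-6.0794042 − 28.1307000) = 0.3317402 − (13.9720502)/(-34.2101042) = 0.7401590
h(0.7401590) = -2.3155399
r_4 = 0.7401590 − (-2.3155399)·(0.7401590 − 0.3317402) / (-2.3155399 − (-6.0794042)) = 0.7401590 − (-0.9457100)/(3.7638643) = 0.9914194

0.33174, 0.74016, 0.99142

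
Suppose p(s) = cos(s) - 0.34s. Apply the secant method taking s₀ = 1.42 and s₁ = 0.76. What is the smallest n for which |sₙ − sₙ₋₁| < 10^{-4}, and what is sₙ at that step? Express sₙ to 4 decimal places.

n = 5, sₙ = 1.1639

p(1.42) = -0.332575, p(0.76) = 0.466436
s₂ = 0.760000 − 0.466436·(-0.660000)/(0.799011) = 1.145286;  |Δ| = 0.385286
p(1.145286) = 0.023388
s₃ = 1.145286 − 0.023388·(0.385286)/(-0.443048) = 1.165625;  |Δ| = 0.020339
p(1.165625) = -0.002136
s₄ = 1.165625 − (-0.002136)·(0.020339)/(-0.025525) = 1.163923;  |Δ| = 0.001702
p(1.163923) = 0.000006
s₅ = 1.163923 − 0.000006·(-0.001702)/(0.002143) = 1.163928;  |Δ| = 0.000005
|s₅ − s₄| = 0.000005 < 10^{-4}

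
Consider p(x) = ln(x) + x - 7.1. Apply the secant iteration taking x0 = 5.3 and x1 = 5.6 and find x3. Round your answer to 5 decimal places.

5.41148

p(5.3) = -0.1322932, p(5.6) = 0.2227666
x2 = 5.6000000 − 0.2227666·(5.6000000 − 5.3000000) / (0.2227666 − (-0.1322932)) = 5.6000000 − (0.0668300)/(0.3550598) = 5.4117782
p(5.4117782) = 0.0003560
x3 = 5.4117782 − 0.0003560·(5.4117782 − 5.6000000) / (0.0003560 − 0.2227666) = 5.4117782 − (-0.0000670)/(-0.2224106) = 5.4114770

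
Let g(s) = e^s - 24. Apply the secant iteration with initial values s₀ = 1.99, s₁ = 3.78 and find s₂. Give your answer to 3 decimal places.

g(1.99) = -16.68447, g(3.78) = 19.81604
s₂ = 3.78000 − 19.81604·(3.78000 − 1.99000) / (19.81604 − (-16.68447)) = 3.78000 − (35.47071)/(36.50051) = 2.80821

2.808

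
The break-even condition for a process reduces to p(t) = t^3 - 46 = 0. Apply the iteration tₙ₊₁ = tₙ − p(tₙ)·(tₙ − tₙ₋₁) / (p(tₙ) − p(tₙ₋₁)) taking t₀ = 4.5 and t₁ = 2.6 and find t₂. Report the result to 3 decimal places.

p(4.5) = 45.12500, p(2.6) = -28.42400
t₂ = 2.60000 − (-28.42400)·(2.60000 − 4.50000) / (-28.42400 − 45.12500) = 2.60000 − (54.00560)/(-73.54900) = 3.33428

3.334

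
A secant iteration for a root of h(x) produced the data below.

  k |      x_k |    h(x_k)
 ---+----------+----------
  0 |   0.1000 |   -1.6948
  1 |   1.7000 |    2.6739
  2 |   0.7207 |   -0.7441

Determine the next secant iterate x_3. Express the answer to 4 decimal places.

0.9339

x_3 = 0.7207 − (-0.7441)·(0.7207 − 1.7000) / (-0.7441 − 2.6739)
   = 0.7207 − (0.728697)/(-3.418000) = 0.933894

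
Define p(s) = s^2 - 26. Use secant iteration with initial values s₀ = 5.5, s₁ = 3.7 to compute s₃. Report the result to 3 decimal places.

5.109

p(5.5) = 4.25000, p(3.7) = -12.31000
s₂ = 3.70000 − (-12.31000)·(3.70000 − 5.50000) / (-12.31000 − 4.25000) = 3.70000 − (22.15800)/(-16.56000) = 5.03804
p(5.03804) = -0.61812
s₃ = 5.03804 − (-0.61812)·(5.03804 − 3.70000) / (-0.61812 − (-12.31000)) = 5.03804 − (-0.82707)/(11.69188) = 5.10878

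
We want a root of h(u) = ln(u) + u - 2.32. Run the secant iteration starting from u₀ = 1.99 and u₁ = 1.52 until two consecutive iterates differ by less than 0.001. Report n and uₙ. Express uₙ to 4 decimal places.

h(1.99) = 0.358135, h(1.52) = -0.381290
u₂ = 1.520000 − (-0.381290)·(-0.470000)/(-0.739424) = 1.762359;  |Δ| = 0.242359
h(1.762359) = 0.009012
u₃ = 1.762359 − 0.009012·(0.242359)/(0.390302) = 1.756763;  |Δ| = 0.005596
h(1.756763) = 0.000236
u₄ = 1.756763 − 0.000236·(-0.005596)/(-0.008777) = 1.756613;  |Δ| = 0.000150
|u₄ − u₃| = 0.000150 < 0.001

n = 4, uₙ = 1.7566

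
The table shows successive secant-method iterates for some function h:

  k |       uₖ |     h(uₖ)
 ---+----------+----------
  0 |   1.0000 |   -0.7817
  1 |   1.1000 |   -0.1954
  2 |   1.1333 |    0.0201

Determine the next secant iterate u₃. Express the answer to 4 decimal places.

u₃ = 1.1333 − 0.0201·(1.1333 − 1.1000) / (0.0201 − (-0.1954))
   = 1.1333 − (0.000669)/(0.215500) = 1.130194

1.1302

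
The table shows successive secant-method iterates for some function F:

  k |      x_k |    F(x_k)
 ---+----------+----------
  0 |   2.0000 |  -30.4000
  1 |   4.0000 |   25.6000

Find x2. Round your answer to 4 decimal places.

3.0857

x2 = 4.0000 − 25.6000·(4.0000 − 2.0000) / (25.6000 − (-30.4000))
   = 4.0000 − (51.200000)/(56.000000) = 3.085714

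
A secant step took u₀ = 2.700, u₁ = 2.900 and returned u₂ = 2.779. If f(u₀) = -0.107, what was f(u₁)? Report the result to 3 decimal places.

0.164

The secant line through (2.700, -0.107) and (2.900, f(u₁)) crosses zero at u₂ = 2.779.
So (2.700, -0.107), (2.900, f(u₁)), (2.779, 0) are collinear:
f(u₁) = -0.107 · (2.900 − 2.779) / (2.700 − 2.779) = -0.107 · (0.12100)/(-0.07900) = 0.16389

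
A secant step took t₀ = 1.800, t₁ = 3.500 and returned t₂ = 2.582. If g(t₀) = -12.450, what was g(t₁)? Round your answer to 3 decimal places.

The secant line through (1.800, -12.450) and (3.500, g(t₁)) crosses zero at t₂ = 2.582.
So (1.800, -12.450), (3.500, g(t₁)), (2.582, 0) are collinear:
g(t₁) = -12.450 · (3.500 − 2.582) / (1.800 − 2.582) = -12.450 · (0.91800)/(-0.78200) = 14.61522

14.615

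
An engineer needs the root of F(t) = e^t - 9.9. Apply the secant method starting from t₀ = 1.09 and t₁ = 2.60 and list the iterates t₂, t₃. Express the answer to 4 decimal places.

F(1.09) = -6.925726, F(2.60) = 3.563738
t₂ = 2.600000 − 3.563738·(2.600000 − 1.090000) / (3.563738 − (-6.925726)) = 2.600000 − (5.381244)/(10.489464) = 2.086986
F(2.086986) = -1.839418
t₃ = 2.086986 − (-1.839418)·(2.086986 − 2.600000) / (-1.839418 − 3.563738) = 2.086986 − (0.943648)/(-5.403156) = 2.261633

2.0870, 2.2616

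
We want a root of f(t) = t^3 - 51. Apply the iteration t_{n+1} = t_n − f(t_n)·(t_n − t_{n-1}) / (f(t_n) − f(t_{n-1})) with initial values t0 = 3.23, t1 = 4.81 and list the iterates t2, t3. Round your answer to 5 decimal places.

3.58234, 3.67684

f(3.23) = -17.3017330, f(4.81) = 60.2846410
t2 = 4.8100000 − 60.2846410·(4.8100000 − 3.2300000) / (60.2846410 − (-17.3017330)) = 4.8100000 − (95.2497328)/(77.5863740) = 3.5823394
f(3.5823394) = -5.0272803
t3 = 3.5823394 − (-5.0272803)·(3.5823394 − 4.8100000) / (-5.0272803 − 60.2846410) = 3.5823394 − (6.1717939)/(-65.3119213) = 3.6768366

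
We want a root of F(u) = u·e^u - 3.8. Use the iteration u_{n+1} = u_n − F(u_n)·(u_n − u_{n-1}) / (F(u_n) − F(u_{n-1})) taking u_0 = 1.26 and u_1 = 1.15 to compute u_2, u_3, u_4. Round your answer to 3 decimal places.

F(1.26) = 0.64203, F(1.15) = -0.16808
u_2 = 1.15000 − (-0.16808)·(1.15000 − 1.26000) / (-0.16808 − 0.64203) = 1.15000 − (0.01849)/(-0.81011) = 1.17282
F(1.17282) = -0.01049
u_3 = 1.17282 − (-0.01049)·(1.17282 − 1.15000) / (-0.01049 − (-0.16808)) = 1.17282 − (-0.00024)/(0.15758) = 1.17434
F(1.17434) = 0.00019
u_4 = 1.17434 − 0.00019·(1.17434 − 1.17282) / (0.00019 − (-0.01049)) = 1.17434 − (0.00000)/(0.01068) = 1.17432

1.173, 1.174, 1.174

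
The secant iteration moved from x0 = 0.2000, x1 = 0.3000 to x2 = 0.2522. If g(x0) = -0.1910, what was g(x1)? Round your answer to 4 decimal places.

0.1749

The secant line through (0.2000, -0.1910) and (0.3000, g(x1)) crosses zero at x2 = 0.2522.
So (0.2000, -0.1910), (0.3000, g(x1)), (0.2522, 0) are collinear:
g(x1) = -0.1910 · (0.3000 − 0.2522) / (0.2000 − 0.2522) = -0.1910 · (0.047800)/(-0.052200) = 0.174900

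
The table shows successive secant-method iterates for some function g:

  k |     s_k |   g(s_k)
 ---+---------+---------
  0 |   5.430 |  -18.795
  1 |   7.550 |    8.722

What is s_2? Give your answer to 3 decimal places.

6.878

s_2 = 7.550 − 8.722·(7.550 − 5.430) / (8.722 − (-18.795))
   = 7.550 − (18.49064)/(27.51700) = 6.87803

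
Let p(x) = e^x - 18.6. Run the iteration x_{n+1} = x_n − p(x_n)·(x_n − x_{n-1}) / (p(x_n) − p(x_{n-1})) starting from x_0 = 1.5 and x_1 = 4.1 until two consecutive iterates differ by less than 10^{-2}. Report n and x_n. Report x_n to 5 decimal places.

p(1.5) = -14.1183109, p(4.1) = 41.7402876
x_2 = 4.1000000 − 41.7402876·(2.6000000)/(55.8585985) = 2.1571523;  |Δ| = 1.9428477
p(2.1571523) = -9.9535197
x_3 = 2.1571523 − (-9.9535197)·(-1.9428477)/(-51.6938073) = 2.5312430;  |Δ| = 0.3740907
p(2.5312430) = -6.0308797
x_4 = 2.5312430 − (-6.0308797)·(0.3740907)/(3.9226400) = 3.1063904;  |Δ| = 0.5751474
p(3.1063904) = 3.7402590
x_5 = 3.1063904 − 3.7402590·(0.5751474)/(9.7711388) = 2.8862318;  |Δ| = 0.2201586
p(2.8862318) = -0.6743651
x_6 = 2.8862318 − (-0.6743651)·(-0.2201586)/(-4.4146242) = 2.9198626;  |Δ| = 0.0336308
p(2.9198626) = -0.0612602
x_7 = 2.9198626 − (-0.0612602)·(0.0336308)/(0.6131050) = 2.9232229;  |Δ| = 0.0033603
|x_7 − x_6| = 0.0033603 < 10^{-2}

n = 7, x_n = 2.92322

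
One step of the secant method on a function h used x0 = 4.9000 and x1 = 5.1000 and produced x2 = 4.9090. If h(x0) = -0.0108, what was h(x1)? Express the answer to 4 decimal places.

0.2292

The secant line through (4.9000, -0.0108) and (5.1000, h(x1)) crosses zero at x2 = 4.9090.
So (4.9000, -0.0108), (5.1000, h(x1)), (4.9090, 0) are collinear:
h(x1) = -0.0108 · (5.1000 − 4.9090) / (4.9000 − 4.9090) = -0.0108 · (0.191000)/(-0.009000) = 0.229200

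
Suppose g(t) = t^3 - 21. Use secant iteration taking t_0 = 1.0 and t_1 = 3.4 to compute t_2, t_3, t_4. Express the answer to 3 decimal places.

2.253, 2.647, 2.783

g(1.0) = -20.00000, g(3.4) = 18.30400
t_2 = 3.40000 − 18.30400·(3.40000 − 1.00000) / (18.30400 − (-20.00000)) = 3.40000 − (43.92960)/(38.30400) = 2.25313
g(2.25313) = -9.56173
t_3 = 2.25313 − (-9.56173)·(2.25313 − 3.40000) / (-9.56173 − 18.30400) = 2.25313 − (10.96603)/(-27.86573) = 2.64666
g(2.64666) = -2.46057
t_4 = 2.64666 − (-2.46057)·(2.64666 − 2.25313) / (-2.46057 − (-9.56173)) = 2.64666 − (-0.96831)/(7.10116) = 2.78302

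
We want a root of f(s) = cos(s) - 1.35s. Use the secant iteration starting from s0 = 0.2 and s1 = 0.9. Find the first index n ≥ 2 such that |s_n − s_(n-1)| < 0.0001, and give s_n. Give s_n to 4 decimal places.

n = 5, s_n = 0.6080

f(0.2) = 0.710067, f(0.9) = -0.593390
s2 = 0.900000 − (-0.593390)·(0.700000)/(-1.303457) = 0.581330;  |Δ| = 0.318670
f(0.581330) = 0.050938
s3 = 0.581330 − 0.050938·(-0.318670)/(0.644328) = 0.606523;  |Δ| = 0.025193
f(0.606523) = 0.002830
s4 = 0.606523 − 0.002830·(0.025193)/(-0.048109) = 0.608004;  |Δ| = 0.001482
f(0.608004) = -0.000016
s5 = 0.608004 − (-0.000016)·(0.001482)/(-0.002846) = 0.607996;  |Δ| = 0.000009
|s5 − s4| = 0.000009 < 0.0001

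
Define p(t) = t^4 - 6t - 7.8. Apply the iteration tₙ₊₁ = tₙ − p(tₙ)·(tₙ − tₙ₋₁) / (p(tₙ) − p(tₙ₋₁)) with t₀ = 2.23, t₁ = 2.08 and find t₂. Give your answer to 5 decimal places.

p(2.23) = 3.5497344, p(2.08) = -1.5622630
t₂ = 2.0800000 − (-1.5622630)·(2.0800000 − 2.2300000) / (-1.5622630 − 3.5497344) = 2.0800000 − (0.2343395)/(-5.1119974) = 2.1258411

2.12584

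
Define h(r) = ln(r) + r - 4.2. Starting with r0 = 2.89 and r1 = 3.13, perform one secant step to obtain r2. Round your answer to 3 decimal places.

3.077

h(2.89) = -0.24874, h(3.13) = 0.07103
r2 = 3.13000 − 0.07103·(3.13000 − 2.89000) / (0.07103 − (-0.24874)) = 3.13000 − (0.01705)/(0.31978) = 3.07669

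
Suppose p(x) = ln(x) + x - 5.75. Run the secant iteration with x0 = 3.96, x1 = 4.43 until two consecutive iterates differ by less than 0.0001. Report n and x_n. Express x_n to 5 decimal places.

n = 4, x_n = 4.29301

p(3.96) = -0.4137560, p(4.43) = 0.1683996
x2 = 4.4300000 − 0.1683996·(0.4700000)/(0.5821556) = 4.2940435;  |Δ| = 0.1359565
p(4.2940435) = 0.0012724
x3 = 4.2940435 − 0.0012724·(-0.1359565)/(-0.1671272) = 4.2930085;  |Δ| = 0.0010351
p(4.2930085) = -0.0000038
x4 = 4.2930085 − (-0.0000038)·(-0.0010351)/(-0.0012762) = 4.2930115;  |Δ| = 0.0000031
|x4 − x3| = 0.0000031 < 0.0001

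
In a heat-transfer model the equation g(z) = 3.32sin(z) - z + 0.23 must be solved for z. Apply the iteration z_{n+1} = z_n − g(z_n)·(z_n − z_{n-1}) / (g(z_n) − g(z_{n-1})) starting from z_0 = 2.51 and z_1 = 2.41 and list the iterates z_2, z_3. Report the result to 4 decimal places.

2.4206, 2.4209

g(2.51) = -0.319769, g(2.41) = 0.037945
z_2 = 2.410000 − 0.037945·(2.410000 − 2.510000) / (0.037945 − (-0.319769)) = 2.410000 − (-0.003794)/(0.357714) = 2.420608
g(2.420608) = 0.001007
z_3 = 2.420608 − 0.001007·(2.420608 − 2.410000) / (0.001007 − 0.037945) = 2.420608 − (0.000011)/(-0.036937) = 2.420897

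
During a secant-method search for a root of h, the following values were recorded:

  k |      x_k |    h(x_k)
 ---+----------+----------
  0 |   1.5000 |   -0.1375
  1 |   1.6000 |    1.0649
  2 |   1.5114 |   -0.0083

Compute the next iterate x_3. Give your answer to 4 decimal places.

x_3 = 1.5114 − (-0.0083)·(1.5114 − 1.6000) / (-0.0083 − 1.0649)
   = 1.5114 − (0.000735)/(-1.073200) = 1.512085

1.5121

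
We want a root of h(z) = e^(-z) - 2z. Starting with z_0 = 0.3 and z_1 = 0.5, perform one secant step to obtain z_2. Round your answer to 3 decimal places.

0.353

h(0.3) = 0.14082, h(0.5) = -0.39347
z_2 = 0.50000 − (-0.39347)·(0.50000 − 0.30000) / (-0.39347 − 0.14082) = 0.50000 − (-0.07869)/(-0.53429) = 0.35271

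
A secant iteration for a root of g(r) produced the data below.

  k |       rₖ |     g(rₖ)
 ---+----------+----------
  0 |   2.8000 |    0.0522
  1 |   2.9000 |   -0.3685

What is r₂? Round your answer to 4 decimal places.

2.8124

r₂ = 2.9000 − (-0.3685)·(2.9000 − 2.8000) / (-0.3685 − 0.0522)
   = 2.9000 − (-0.036850)/(-0.420700) = 2.812408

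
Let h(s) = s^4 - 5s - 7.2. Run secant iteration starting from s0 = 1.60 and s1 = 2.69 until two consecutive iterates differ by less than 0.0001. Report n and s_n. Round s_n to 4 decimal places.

n = 7, s_n = 2.0428

h(1.60) = -8.646400, h(2.69) = 31.711143
s2 = 2.690000 − 31.711143·(1.090000)/(40.357543) = 1.833527;  |Δ| = 0.856473
h(1.833527) = -5.065793
s3 = 1.833527 − (-5.065793)·(-0.856473)/(-36.776936) = 1.951501;  |Δ| = 0.117974
h(1.951501) = -2.453933
s4 = 1.951501 − (-2.453933)·(0.117974)/(2.611859) = 2.062341;  |Δ| = 0.110841
h(2.062341) = 0.578443
s5 = 2.062341 − 0.578443·(0.110841)/(3.032377) = 2.041198;  |Δ| = 0.021143
h(2.041198) = -0.046362
s6 = 2.041198 − (-0.046362)·(-0.021143)/(-0.624805) = 2.042767;  |Δ| = 0.001569
h(2.042767) = -0.000773
s7 = 2.042767 − (-0.000773)·(0.001569)/(0.045588) = 2.042793;  |Δ| = 0.000027
|s7 − s6| = 0.000027 < 0.0001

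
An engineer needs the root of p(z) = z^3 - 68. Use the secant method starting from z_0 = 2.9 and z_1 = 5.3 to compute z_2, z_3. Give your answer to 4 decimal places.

p(2.9) = -43.611000, p(5.3) = 80.877000
z_2 = 5.300000 − 80.877000·(5.300000 − 2.900000) / (80.877000 − (-43.611000)) = 5.300000 − (194.104800)/(124.488000) = 3.740775
p(3.740775) = -15.653847
z_3 = 3.740775 − (-15.653847)·(3.740775 − 5.300000) / (-15.653847 − 80.877000) = 3.740775 − (24.407870)/(-96.530847) = 3.993625

3.7408, 3.9936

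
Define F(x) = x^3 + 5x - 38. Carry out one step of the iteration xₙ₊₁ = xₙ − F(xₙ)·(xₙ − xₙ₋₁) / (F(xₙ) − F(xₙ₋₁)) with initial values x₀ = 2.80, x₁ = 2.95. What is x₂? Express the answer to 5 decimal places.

2.86872

F(2.80) = -2.0480000, F(2.95) = 2.4223750
x₂ = 2.9500000 − 2.4223750·(2.9500000 − 2.8000000) / (2.4223750 − (-2.0480000)) = 2.9500000 − (0.3633563)/(4.4703750) = 2.8687191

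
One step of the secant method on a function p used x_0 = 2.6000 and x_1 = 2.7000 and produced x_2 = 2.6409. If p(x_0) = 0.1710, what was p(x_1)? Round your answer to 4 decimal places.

-0.2471

The secant line through (2.6000, 0.1710) and (2.7000, p(x_1)) crosses zero at x_2 = 2.6409.
So (2.6000, 0.1710), (2.7000, p(x_1)), (2.6409, 0) are collinear:
p(x_1) = 0.1710 · (2.7000 − 2.6409) / (2.6000 − 2.6409) = 0.1710 · (0.059100)/(-0.040900) = -0.247093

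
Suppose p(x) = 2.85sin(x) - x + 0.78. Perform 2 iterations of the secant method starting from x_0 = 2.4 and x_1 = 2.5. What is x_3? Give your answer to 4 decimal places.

2.4956

p(2.4) = 0.305070, p(2.5) = -0.014354
x_2 = 2.500000 − (-0.014354)·(2.500000 − 2.400000) / (-0.014354 − 0.305070) = 2.500000 − (-0.001435)/(-0.319424) = 2.495506
p(2.495506) = 0.000383
x_3 = 2.495506 − 0.000383·(2.495506 − 2.500000) / (0.000383 − (-0.014354)) = 2.495506 − (-0.000002)/(0.014737) = 2.495623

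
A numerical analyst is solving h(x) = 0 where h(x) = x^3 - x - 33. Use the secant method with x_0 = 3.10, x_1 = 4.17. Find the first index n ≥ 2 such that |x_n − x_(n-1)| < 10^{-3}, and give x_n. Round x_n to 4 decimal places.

n = 5, x_n = 3.3114

h(3.10) = -6.309000, h(4.17) = 35.341713
x_2 = 4.170000 − 35.341713·(1.070000)/(41.650713) = 3.262077;  |Δ| = 0.907923
h(3.262077) = -1.549833
x_3 = 3.262077 − (-1.549833)·(-0.907923)/(-36.891546) = 3.300219;  |Δ| = 0.038142
h(3.300219) = -0.356049
x_4 = 3.300219 − (-0.356049)·(0.038142)/(1.193784) = 3.311596;  |Δ| = 0.011376
h(3.311596) = 0.005562
x_5 = 3.311596 − 0.005562·(0.011376)/(0.361611) = 3.311421;  |Δ| = 0.000175
|x_5 − x_4| = 0.000175 < 10^{-3}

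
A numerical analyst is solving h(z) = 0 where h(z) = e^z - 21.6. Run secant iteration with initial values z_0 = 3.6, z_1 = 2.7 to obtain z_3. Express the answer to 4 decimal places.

3.0917

h(3.6) = 14.998234, h(2.7) = -6.720268
z_2 = 2.700000 − (-6.720268)·(2.700000 − 3.600000) / (-6.720268 − 14.998234) = 2.700000 − (6.048241)/(-21.718503) = 2.978483
h(2.978483) = -1.942020
z_3 = 2.978483 − (-1.942020)·(2.978483 − 2.700000) / (-1.942020 − (-6.720268)) = 2.978483 − (-0.540820)/(4.778248) = 3.091667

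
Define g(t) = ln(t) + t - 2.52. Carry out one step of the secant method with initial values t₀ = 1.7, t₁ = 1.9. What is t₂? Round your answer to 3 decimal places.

g(1.7) = -0.28937, g(1.9) = 0.02185
t₂ = 1.90000 − 0.02185·(1.90000 − 1.70000) / (0.02185 − (-0.28937)) = 1.90000 − (0.00437)/(0.31123) = 1.88596

1.886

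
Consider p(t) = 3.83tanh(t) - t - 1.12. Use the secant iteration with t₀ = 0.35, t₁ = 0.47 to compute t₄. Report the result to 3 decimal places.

p(0.35) = -0.18168, p(0.47) = 0.08830
t₂ = 0.47000 − 0.08830·(0.47000 − 0.35000) / (0.08830 − (-0.18168)) = 0.47000 − (0.01060)/(0.26999) = 0.43075
p(0.43075) = 0.00403
t₃ = 0.43075 − 0.00403·(0.43075 − 0.47000) / (0.00403 − 0.08830) = 0.43075 − (-0.00016)/(-0.08427) = 0.42887
p(0.42887) = -0.00010
t₄ = 0.42887 − (-0.00010)·(0.42887 − 0.43075) / (-0.00010 − 0.00403) = 0.42887 − (0.00000)/(-0.00414) = 0.42892

0.429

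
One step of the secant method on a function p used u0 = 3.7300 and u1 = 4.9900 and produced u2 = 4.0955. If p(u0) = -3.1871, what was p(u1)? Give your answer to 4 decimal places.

The secant line through (3.7300, -3.1871) and (4.9900, p(u1)) crosses zero at u2 = 4.0955.
So (3.7300, -3.1871), (4.9900, p(u1)), (4.0955, 0) are collinear:
p(u1) = -3.1871 · (4.9900 − 4.0955) / (3.7300 − 4.0955) = -3.1871 · (0.894500)/(-0.365500) = 7.799893

7.7999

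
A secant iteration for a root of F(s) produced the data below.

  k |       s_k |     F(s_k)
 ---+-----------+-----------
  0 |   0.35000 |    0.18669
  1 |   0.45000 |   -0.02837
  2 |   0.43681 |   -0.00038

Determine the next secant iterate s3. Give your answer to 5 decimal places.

s3 = 0.43681 − (-0.00038)·(0.43681 − 0.45000) / (-0.00038 − (-0.02837))
   = 0.43681 − (0.0000050)/(0.0279900) = 0.4366309

0.43663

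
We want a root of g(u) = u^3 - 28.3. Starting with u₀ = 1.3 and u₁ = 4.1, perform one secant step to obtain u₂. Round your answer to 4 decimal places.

2.3954

g(1.3) = -26.103000, g(4.1) = 40.621000
u₂ = 4.100000 − 40.621000·(4.100000 − 1.300000) / (40.621000 − (-26.103000)) = 4.100000 − (113.738800)/(66.724000) = 2.395384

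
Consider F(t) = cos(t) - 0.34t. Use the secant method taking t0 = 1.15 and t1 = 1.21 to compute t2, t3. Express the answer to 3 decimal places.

F(1.15) = 0.01749, F(1.21) = -0.05838
t2 = 1.21000 − (-0.05838)·(1.21000 − 1.15000) / (-0.05838 − 0.01749) = 1.21000 − (-0.00350)/(-0.07587) = 1.16383
F(1.16383) = 0.00012
t3 = 1.16383 − 0.00012·(1.16383 − 1.21000) / (0.00012 − (-0.05838)) = 1.16383 − (-0.00001)/(0.05850) = 1.16393

1.164, 1.164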